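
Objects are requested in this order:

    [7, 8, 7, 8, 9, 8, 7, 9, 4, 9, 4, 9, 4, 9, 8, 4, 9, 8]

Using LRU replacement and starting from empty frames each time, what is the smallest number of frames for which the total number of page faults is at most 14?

2

f=1: 18 faults
f=2: 10 faults
f=3: 5 faults
f=4: 4 faults
Smallest f with faults ≤ 14 is 2.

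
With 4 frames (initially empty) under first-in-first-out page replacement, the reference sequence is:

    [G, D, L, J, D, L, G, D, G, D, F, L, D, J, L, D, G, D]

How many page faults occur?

G → fault, frames (G)
D → fault, frames (G D)
L → fault, frames (G D L)
J → fault, frames (G D L J)
D → hit
L → hit
G → hit
D → hit
G → hit
D → hit
F → fault, evict G, frames (D L J F)
L → hit
D → hit
J → hit
L → hit
D → hit
G → fault, evict D, frames (L J F G)
D → fault, evict L, frames (J F G D)
Page faults: 7.

7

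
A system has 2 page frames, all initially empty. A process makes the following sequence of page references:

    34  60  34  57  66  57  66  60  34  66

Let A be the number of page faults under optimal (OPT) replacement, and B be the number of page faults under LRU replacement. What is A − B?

-1

Under OPT: F F . F F . . F F . → 6 faults.
Under LRU: F F . F F . . F F F → 7 faults.
A − B = 6 − 7 = -1.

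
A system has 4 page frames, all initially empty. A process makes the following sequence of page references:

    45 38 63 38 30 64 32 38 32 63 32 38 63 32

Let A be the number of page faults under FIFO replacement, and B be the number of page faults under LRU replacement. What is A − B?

Under FIFO: F F F . F F F F . F . . . . → 8 faults.
Under LRU: F F F . F F F . . F . . . . → 7 faults.
A − B = 8 − 7 = 1.

1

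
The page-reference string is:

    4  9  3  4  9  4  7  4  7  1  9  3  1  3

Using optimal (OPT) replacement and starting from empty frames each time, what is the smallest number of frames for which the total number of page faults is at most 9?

f=1: 14 faults
f=2: 8 faults
f=3: 6 faults
f=4: 5 faults
f=5: 5 faults
Smallest f with faults ≤ 9 is 2.

2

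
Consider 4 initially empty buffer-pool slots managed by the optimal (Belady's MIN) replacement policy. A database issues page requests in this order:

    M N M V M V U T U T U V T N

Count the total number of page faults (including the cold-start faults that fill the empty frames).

M -> fault, frames {M}
N -> fault, frames {M,N}
M -> hit
V -> fault, frames {M,N,V}
M -> hit
V -> hit
U -> fault, frames {M,N,V,U}
T -> fault, evict M, frames {N,V,U,T}
U -> hit
T -> hit
U -> hit
V -> hit
T -> hit
N -> hit
Page faults: 5.

5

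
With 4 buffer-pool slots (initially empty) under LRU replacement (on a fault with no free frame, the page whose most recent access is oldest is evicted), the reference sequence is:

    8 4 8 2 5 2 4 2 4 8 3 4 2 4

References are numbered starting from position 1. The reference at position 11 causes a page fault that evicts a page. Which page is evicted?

5

pos 1: 8 -> miss, frames {8}
pos 2: 4 -> miss, frames {8,4}
pos 3: 8 -> hit
pos 4: 2 -> miss, frames {4,8,2}
pos 5: 5 -> miss, frames {4,8,2,5}
pos 6: 2 -> hit
pos 7: 4 -> hit
pos 8: 2 -> hit
pos 9: 4 -> hit
pos 10: 8 -> hit
pos 11: 3 -> miss, evict 5, frames {2,4,8,3}
At position 11, page 5 is evicted.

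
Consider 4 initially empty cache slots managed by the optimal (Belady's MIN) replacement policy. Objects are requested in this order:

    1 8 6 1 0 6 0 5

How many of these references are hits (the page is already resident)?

3

1 -> miss, frames {1}
8 -> miss, frames {1,8}
6 -> miss, frames {1,8,6}
1 -> hit
0 -> miss, frames {1,8,6,0}
6 -> hit
0 -> hit
5 -> miss, evict 0, frames {1,8,6,5}
Hits: 3.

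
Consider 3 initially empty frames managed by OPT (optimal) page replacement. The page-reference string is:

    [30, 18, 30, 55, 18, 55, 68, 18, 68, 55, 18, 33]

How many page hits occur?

30 → fault, frames [30]
18 → fault, frames [30, 18]
30 → hit
55 → fault, frames [30, 18, 55]
18 → hit
55 → hit
68 → fault, evict 30, frames [18, 55, 68]
18 → hit
68 → hit
55 → hit
18 → hit
33 → fault, evict 68, frames [18, 55, 33]
Hits: 7.

7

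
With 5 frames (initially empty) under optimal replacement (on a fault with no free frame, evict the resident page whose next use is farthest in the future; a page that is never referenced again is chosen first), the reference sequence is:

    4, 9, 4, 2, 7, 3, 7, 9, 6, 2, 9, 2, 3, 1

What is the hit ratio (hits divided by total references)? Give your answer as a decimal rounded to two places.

0.50

4 -> fault, frames [4]
9 -> fault, frames [4, 9]
4 -> hit
2 -> fault, frames [4, 9, 2]
7 -> fault, frames [4, 9, 2, 7]
3 -> fault, frames [4, 9, 2, 7, 3]
7 -> hit
9 -> hit
6 -> fault, evict 7, frames [4, 9, 2, 3, 6]
2 -> hit
9 -> hit
2 -> hit
3 -> hit
1 -> fault, evict 6, frames [4, 9, 2, 3, 1]
Hits: 7 of 14 references → 7/14 = 0.5000.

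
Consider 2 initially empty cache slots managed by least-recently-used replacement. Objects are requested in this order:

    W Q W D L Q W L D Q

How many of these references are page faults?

9

W -> fault, frames [W]
Q -> fault, frames [W, Q]
W -> hit
D -> fault, evict Q, frames [W, D]
L -> fault, evict W, frames [D, L]
Q -> fault, evict D, frames [L, Q]
W -> fault, evict L, frames [Q, W]
L -> fault, evict Q, frames [W, L]
D -> fault, evict W, frames [L, D]
Q -> fault, evict L, frames [D, Q]
Page faults: 9.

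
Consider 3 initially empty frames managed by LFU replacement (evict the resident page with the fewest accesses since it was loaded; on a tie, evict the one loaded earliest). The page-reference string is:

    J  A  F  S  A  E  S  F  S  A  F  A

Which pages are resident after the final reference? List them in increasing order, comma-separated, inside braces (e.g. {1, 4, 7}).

J -> miss, frames [J]
A -> miss, frames [J, A]
F -> miss, frames [J, A, F]
S -> miss, evict J, frames [A, F, S]
A -> hit
E -> miss, evict F, frames [A, S, E]
S -> hit
F -> miss, evict E, frames [A, S, F]
S -> hit
A -> hit
F -> hit
A -> hit

{A, F, S}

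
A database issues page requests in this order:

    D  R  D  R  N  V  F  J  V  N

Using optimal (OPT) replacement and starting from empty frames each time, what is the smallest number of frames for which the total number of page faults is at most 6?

f=1: 10 faults
f=2: 7 faults
f=3: 6 faults
f=4: 6 faults
f=5: 6 faults
f=6: 6 faults
Smallest f with faults ≤ 6 is 3.

3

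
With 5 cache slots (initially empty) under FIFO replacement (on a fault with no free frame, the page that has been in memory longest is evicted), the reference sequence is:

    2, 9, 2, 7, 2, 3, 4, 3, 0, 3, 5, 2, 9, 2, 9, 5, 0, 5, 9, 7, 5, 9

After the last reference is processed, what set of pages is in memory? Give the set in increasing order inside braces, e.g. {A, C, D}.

{0, 2, 5, 7, 9}

2 -> fault, frames (2)
9 -> fault, frames (2 9)
2 -> hit
7 -> fault, frames (2 9 7)
2 -> hit
3 -> fault, frames (2 9 7 3)
4 -> fault, frames (2 9 7 3 4)
3 -> hit
0 -> fault, evict 2, frames (9 7 3 4 0)
3 -> hit
5 -> fault, evict 9, frames (7 3 4 0 5)
2 -> fault, evict 7, frames (3 4 0 5 2)
9 -> fault, evict 3, frames (4 0 5 2 9)
2 -> hit
9 -> hit
5 -> hit
0 -> hit
5 -> hit
9 -> hit
7 -> fault, evict 4, frames (0 5 2 9 7)
5 -> hit
9 -> hit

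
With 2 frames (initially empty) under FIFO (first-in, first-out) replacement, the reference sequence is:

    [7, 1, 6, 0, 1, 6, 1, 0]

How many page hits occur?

7 -> fault, frames {7}
1 -> fault, frames {7,1}
6 -> fault, evict 7, frames {1,6}
0 -> fault, evict 1, frames {6,0}
1 -> fault, evict 6, frames {0,1}
6 -> fault, evict 0, frames {1,6}
1 -> hit
0 -> fault, evict 1, frames {6,0}
Hits: 1.

1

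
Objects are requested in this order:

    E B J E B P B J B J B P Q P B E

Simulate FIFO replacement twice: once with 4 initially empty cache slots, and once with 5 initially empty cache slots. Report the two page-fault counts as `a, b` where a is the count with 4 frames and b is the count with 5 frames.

6, 5

4 frames: F F F . . F . . . . . . F . . F → 6 faults.
5 frames: F F F . . F . . . . . . F . . . → 5 faults.
5 < 6: adding a frame reduced faults, as is typical.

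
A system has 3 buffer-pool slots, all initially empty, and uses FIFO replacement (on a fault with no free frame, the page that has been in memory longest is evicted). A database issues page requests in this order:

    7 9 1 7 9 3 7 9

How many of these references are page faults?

7: fault, frames (7)
9: fault, frames (7 9)
1: fault, frames (7 9 1)
7: hit
9: hit
3: fault, evict 7, frames (9 1 3)
7: fault, evict 9, frames (1 3 7)
9: fault, evict 1, frames (3 7 9)
Page faults: 6.

6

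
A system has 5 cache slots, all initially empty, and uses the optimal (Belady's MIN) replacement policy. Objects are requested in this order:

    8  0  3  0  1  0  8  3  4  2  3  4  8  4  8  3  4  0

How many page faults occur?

6

8 -> fault, frames (8)
0 -> fault, frames (8 0)
3 -> fault, frames (8 0 3)
0 -> hit
1 -> fault, frames (8 0 3 1)
0 -> hit
8 -> hit
3 -> hit
4 -> fault, frames (8 0 3 1 4)
2 -> fault, evict 1, frames (8 0 3 4 2)
3 -> hit
4 -> hit
8 -> hit
4 -> hit
8 -> hit
3 -> hit
4 -> hit
0 -> hit
Page faults: 6.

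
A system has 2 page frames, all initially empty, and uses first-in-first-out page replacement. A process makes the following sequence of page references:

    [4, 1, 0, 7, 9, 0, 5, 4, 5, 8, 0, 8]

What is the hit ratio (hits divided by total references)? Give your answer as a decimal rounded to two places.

4: fault, frames {4}
1: fault, frames {4,1}
0: fault, evict 4, frames {1,0}
7: fault, evict 1, frames {0,7}
9: fault, evict 0, frames {7,9}
0: fault, evict 7, frames {9,0}
5: fault, evict 9, frames {0,5}
4: fault, evict 0, frames {5,4}
5: hit
8: fault, evict 5, frames {4,8}
0: fault, evict 4, frames {8,0}
8: hit
Hits: 2 of 12 references → 2/12 = 0.1667.

0.17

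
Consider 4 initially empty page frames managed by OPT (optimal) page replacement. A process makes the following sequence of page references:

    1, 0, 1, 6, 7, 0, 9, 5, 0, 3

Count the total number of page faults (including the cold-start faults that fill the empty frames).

1 → fault, frames (1)
0 → fault, frames (1 0)
1 → hit
6 → fault, frames (1 0 6)
7 → fault, frames (1 0 6 7)
0 → hit
9 → fault, evict 7, frames (1 0 6 9)
5 → fault, evict 9, frames (1 0 6 5)
0 → hit
3 → fault, evict 5, frames (1 0 6 3)
Page faults: 7.

7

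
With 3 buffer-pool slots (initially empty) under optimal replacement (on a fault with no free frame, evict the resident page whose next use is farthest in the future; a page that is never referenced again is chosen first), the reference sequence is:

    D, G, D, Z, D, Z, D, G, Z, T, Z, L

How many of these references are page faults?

D: fault, frames {D}
G: fault, frames {D,G}
D: hit
Z: fault, frames {D,G,Z}
D: hit
Z: hit
D: hit
G: hit
Z: hit
T: fault, evict G, frames {D,Z,T}
Z: hit
L: fault, evict T, frames {D,Z,L}
Page faults: 5.

5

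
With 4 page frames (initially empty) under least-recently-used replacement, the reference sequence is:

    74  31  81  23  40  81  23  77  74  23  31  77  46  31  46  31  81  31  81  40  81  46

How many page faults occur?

74 → fault, frames [74]
31 → fault, frames [74, 31]
81 → fault, frames [74, 31, 81]
23 → fault, frames [74, 31, 81, 23]
40 → fault, evict 74, frames [31, 81, 23, 40]
81 → hit
23 → hit
77 → fault, evict 31, frames [40, 81, 23, 77]
74 → fault, evict 40, frames [81, 23, 77, 74]
23 → hit
31 → fault, evict 81, frames [77, 74, 23, 31]
77 → hit
46 → fault, evict 74, frames [23, 31, 77, 46]
31 → hit
46 → hit
31 → hit
81 → fault, evict 23, frames [77, 46, 31, 81]
31 → hit
81 → hit
40 → fault, evict 77, frames [46, 31, 81, 40]
81 → hit
46 → hit
Page faults: 11.

11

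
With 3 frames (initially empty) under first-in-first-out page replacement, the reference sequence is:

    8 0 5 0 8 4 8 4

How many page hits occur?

8: fault, frames {8}
0: fault, frames {8,0}
5: fault, frames {8,0,5}
0: hit
8: hit
4: fault, evict 8, frames {0,5,4}
8: fault, evict 0, frames {5,4,8}
4: hit
Hits: 3.

3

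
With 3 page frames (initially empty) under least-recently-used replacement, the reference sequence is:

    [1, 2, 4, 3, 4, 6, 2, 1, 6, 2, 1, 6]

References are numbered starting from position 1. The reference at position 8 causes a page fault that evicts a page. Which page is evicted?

pos 1: 1: miss, frames {1}
pos 2: 2: miss, frames {1,2}
pos 3: 4: miss, frames {1,2,4}
pos 4: 3: miss, evict 1, frames {2,4,3}
pos 5: 4: hit
pos 6: 6: miss, evict 2, frames {3,4,6}
pos 7: 2: miss, evict 3, frames {4,6,2}
pos 8: 1: miss, evict 4, frames {6,2,1}
At position 8, page 4 is evicted.

4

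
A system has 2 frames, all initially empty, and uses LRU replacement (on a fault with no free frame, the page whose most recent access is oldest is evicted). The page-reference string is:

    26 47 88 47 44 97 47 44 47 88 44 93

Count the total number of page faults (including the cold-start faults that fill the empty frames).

10

26 -> fault, frames [26]
47 -> fault, frames [26, 47]
88 -> fault, evict 26, frames [47, 88]
47 -> hit
44 -> fault, evict 88, frames [47, 44]
97 -> fault, evict 47, frames [44, 97]
47 -> fault, evict 44, frames [97, 47]
44 -> fault, evict 97, frames [47, 44]
47 -> hit
88 -> fault, evict 44, frames [47, 88]
44 -> fault, evict 47, frames [88, 44]
93 -> fault, evict 88, frames [44, 93]
Page faults: 10.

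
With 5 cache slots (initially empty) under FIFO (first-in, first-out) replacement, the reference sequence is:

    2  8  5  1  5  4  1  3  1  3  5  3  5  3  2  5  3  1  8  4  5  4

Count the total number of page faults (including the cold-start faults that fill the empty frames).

9

2 -> fault, frames (2)
8 -> fault, frames (2 8)
5 -> fault, frames (2 8 5)
1 -> fault, frames (2 8 5 1)
5 -> hit
4 -> fault, frames (2 8 5 1 4)
1 -> hit
3 -> fault, evict 2, frames (8 5 1 4 3)
1 -> hit
3 -> hit
5 -> hit
3 -> hit
5 -> hit
3 -> hit
2 -> fault, evict 8, frames (5 1 4 3 2)
5 -> hit
3 -> hit
1 -> hit
8 -> fault, evict 5, frames (1 4 3 2 8)
4 -> hit
5 -> fault, evict 1, frames (4 3 2 8 5)
4 -> hit
Page faults: 9.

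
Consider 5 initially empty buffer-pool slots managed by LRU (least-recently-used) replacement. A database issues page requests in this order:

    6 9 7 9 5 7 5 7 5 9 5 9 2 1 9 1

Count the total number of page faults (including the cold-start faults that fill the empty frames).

6 → miss, frames {6}
9 → miss, frames {6,9}
7 → miss, frames {6,9,7}
9 → hit
5 → miss, frames {6,7,9,5}
7 → hit
5 → hit
7 → hit
5 → hit
9 → hit
5 → hit
9 → hit
2 → miss, frames {6,7,5,9,2}
1 → miss, evict 6, frames {7,5,9,2,1}
9 → hit
1 → hit
Page faults: 6.

6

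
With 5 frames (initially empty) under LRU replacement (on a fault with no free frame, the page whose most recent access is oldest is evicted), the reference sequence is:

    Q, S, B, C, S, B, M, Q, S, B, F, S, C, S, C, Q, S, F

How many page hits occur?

Q → fault, frames {Q}
S → fault, frames {Q,S}
B → fault, frames {Q,S,B}
C → fault, frames {Q,S,B,C}
S → hit
B → hit
M → fault, frames {Q,C,S,B,M}
Q → hit
S → hit
B → hit
F → fault, evict C, frames {M,Q,S,B,F}
S → hit
C → fault, evict M, frames {Q,B,F,S,C}
S → hit
C → hit
Q → hit
S → hit
F → hit
Hits: 11.

11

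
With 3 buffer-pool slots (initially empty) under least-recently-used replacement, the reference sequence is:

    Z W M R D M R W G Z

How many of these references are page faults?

8

Z -> fault, frames {Z}
W -> fault, frames {Z,W}
M -> fault, frames {Z,W,M}
R -> fault, evict Z, frames {W,M,R}
D -> fault, evict W, frames {M,R,D}
M -> hit
R -> hit
W -> fault, evict D, frames {M,R,W}
G -> fault, evict M, frames {R,W,G}
Z -> fault, evict R, frames {W,G,Z}
Page faults: 8.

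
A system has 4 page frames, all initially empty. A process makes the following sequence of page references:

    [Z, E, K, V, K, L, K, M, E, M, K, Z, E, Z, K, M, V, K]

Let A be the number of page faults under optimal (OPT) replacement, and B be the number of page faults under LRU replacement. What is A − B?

-2

Under OPT: F F F F . F . F . . . . . . . . F . → 7 faults.
Under LRU: F F F F . F . F F . . F . . . . F . → 9 faults.
A − B = 7 − 9 = -2.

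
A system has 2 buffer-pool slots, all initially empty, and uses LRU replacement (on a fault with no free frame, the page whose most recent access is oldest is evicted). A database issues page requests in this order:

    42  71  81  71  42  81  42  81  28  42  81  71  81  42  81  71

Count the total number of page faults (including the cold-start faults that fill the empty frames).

11

42: fault, frames (42)
71: fault, frames (42 71)
81: fault, evict 42, frames (71 81)
71: hit
42: fault, evict 81, frames (71 42)
81: fault, evict 71, frames (42 81)
42: hit
81: hit
28: fault, evict 42, frames (81 28)
42: fault, evict 81, frames (28 42)
81: fault, evict 28, frames (42 81)
71: fault, evict 42, frames (81 71)
81: hit
42: fault, evict 71, frames (81 42)
81: hit
71: fault, evict 42, frames (81 71)
Page faults: 11.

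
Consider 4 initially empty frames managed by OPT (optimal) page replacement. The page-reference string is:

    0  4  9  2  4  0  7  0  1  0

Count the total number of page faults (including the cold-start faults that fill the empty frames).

6

0 -> miss, frames (0)
4 -> miss, frames (0 4)
9 -> miss, frames (0 4 9)
2 -> miss, frames (0 4 9 2)
4 -> hit
0 -> hit
7 -> miss, evict 2, frames (0 4 9 7)
0 -> hit
1 -> miss, evict 7, frames (0 4 9 1)
0 -> hit
Page faults: 6.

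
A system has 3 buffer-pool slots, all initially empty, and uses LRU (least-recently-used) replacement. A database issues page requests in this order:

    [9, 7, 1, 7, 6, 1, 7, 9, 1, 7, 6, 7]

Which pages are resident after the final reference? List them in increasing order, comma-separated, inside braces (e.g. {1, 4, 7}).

9 -> miss, frames {9}
7 -> miss, frames {9,7}
1 -> miss, frames {9,7,1}
7 -> hit
6 -> miss, evict 9, frames {1,7,6}
1 -> hit
7 -> hit
9 -> miss, evict 6, frames {1,7,9}
1 -> hit
7 -> hit
6 -> miss, evict 9, frames {1,7,6}
7 -> hit

{1, 6, 7}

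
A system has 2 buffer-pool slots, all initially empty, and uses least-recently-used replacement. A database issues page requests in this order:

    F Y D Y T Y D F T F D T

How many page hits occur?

F -> fault, frames (F)
Y -> fault, frames (F Y)
D -> fault, evict F, frames (Y D)
Y -> hit
T -> fault, evict D, frames (Y T)
Y -> hit
D -> fault, evict T, frames (Y D)
F -> fault, evict Y, frames (D F)
T -> fault, evict D, frames (F T)
F -> hit
D -> fault, evict T, frames (F D)
T -> fault, evict F, frames (D T)
Hits: 3.

3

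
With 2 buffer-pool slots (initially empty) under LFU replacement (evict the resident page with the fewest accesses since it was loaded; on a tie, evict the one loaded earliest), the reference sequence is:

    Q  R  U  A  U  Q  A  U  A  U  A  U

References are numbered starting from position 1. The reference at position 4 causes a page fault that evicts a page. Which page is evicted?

R

pos 1: Q → miss, frames {Q}
pos 2: R → miss, frames {Q,R}
pos 3: U → miss, evict Q, frames {R,U}
pos 4: A → miss, evict R, frames {U,A}
At position 4, page R is evicted.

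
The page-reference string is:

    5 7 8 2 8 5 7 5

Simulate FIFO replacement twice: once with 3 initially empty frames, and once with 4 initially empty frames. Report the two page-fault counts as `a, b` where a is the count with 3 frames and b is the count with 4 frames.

6, 4

3 frames: F F F F . F F . → 6 faults.
4 frames: F F F F . . . . → 4 faults.
4 < 6: adding a frame reduced faults, as is typical.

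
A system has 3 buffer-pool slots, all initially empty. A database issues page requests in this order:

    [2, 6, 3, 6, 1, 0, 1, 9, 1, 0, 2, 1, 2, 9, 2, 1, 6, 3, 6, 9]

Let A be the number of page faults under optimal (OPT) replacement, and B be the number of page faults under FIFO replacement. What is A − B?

-2

Under OPT: F F F . F F . F . . F . . . . . F F . . → 9 faults.
Under FIFO: F F F . F F . F . . F F . . . . F F . F → 11 faults.
A − B = 9 − 11 = -2.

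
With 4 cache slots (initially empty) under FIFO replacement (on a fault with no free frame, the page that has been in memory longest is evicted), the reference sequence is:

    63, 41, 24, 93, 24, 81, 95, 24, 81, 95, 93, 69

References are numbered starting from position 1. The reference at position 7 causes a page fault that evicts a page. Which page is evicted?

41

pos 1: 63 -> fault, frames {63}
pos 2: 41 -> fault, frames {63,41}
pos 3: 24 -> fault, frames {63,41,24}
pos 4: 93 -> fault, frames {63,41,24,93}
pos 5: 24 -> hit
pos 6: 81 -> fault, evict 63, frames {41,24,93,81}
pos 7: 95 -> fault, evict 41, frames {24,93,81,95}
At position 7, page 41 is evicted.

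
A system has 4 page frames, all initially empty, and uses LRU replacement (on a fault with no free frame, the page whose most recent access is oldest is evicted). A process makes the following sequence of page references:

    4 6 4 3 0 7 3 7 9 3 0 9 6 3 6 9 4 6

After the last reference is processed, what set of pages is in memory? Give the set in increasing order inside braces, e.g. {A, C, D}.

{3, 4, 6, 9}

4: miss, frames [4]
6: miss, frames [4, 6]
4: hit
3: miss, frames [6, 4, 3]
0: miss, frames [6, 4, 3, 0]
7: miss, evict 6, frames [4, 3, 0, 7]
3: hit
7: hit
9: miss, evict 4, frames [0, 3, 7, 9]
3: hit
0: hit
9: hit
6: miss, evict 7, frames [3, 0, 9, 6]
3: hit
6: hit
9: hit
4: miss, evict 0, frames [3, 6, 9, 4]
6: hit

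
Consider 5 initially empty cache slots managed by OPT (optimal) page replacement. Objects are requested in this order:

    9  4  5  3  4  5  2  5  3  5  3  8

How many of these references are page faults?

9 → fault, frames (9)
4 → fault, frames (9 4)
5 → fault, frames (9 4 5)
3 → fault, frames (9 4 5 3)
4 → hit
5 → hit
2 → fault, frames (9 4 5 3 2)
5 → hit
3 → hit
5 → hit
3 → hit
8 → fault, evict 2, frames (9 4 5 3 8)
Page faults: 6.

6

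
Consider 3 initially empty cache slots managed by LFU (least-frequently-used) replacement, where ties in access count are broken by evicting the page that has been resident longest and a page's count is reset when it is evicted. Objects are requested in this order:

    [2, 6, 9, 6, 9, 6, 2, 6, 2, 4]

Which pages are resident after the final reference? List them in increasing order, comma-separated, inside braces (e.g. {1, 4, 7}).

{2, 4, 6}

2: fault, frames {2}
6: fault, frames {2,6}
9: fault, frames {2,6,9}
6: hit
9: hit
6: hit
2: hit
6: hit
2: hit
4: fault, evict 9, frames {2,6,4}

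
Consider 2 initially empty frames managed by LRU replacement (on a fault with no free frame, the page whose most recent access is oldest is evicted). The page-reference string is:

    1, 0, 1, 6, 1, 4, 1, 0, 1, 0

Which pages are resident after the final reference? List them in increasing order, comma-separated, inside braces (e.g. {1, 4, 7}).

1 -> fault, frames [1]
0 -> fault, frames [1, 0]
1 -> hit
6 -> fault, evict 0, frames [1, 6]
1 -> hit
4 -> fault, evict 6, frames [1, 4]
1 -> hit
0 -> fault, evict 4, frames [1, 0]
1 -> hit
0 -> hit

{0, 1}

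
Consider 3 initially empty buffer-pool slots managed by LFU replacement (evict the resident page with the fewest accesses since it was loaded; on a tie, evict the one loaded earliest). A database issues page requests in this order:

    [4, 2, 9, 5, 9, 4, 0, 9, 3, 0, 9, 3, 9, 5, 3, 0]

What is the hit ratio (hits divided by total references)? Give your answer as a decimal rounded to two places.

0.44

4 -> miss, frames {4}
2 -> miss, frames {4,2}
9 -> miss, frames {4,2,9}
5 -> miss, evict 4, frames {2,9,5}
9 -> hit
4 -> miss, evict 2, frames {9,5,4}
0 -> miss, evict 5, frames {9,4,0}
9 -> hit
3 -> miss, evict 4, frames {9,0,3}
0 -> hit
9 -> hit
3 -> hit
9 -> hit
5 -> miss, evict 0, frames {9,3,5}
3 -> hit
0 -> miss, evict 5, frames {9,3,0}
Hits: 7 of 16 references → 7/16 = 0.4375.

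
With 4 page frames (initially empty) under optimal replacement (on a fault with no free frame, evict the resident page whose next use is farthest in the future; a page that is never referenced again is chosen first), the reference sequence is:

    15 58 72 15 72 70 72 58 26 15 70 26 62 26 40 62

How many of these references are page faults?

7

15: miss, frames (15)
58: miss, frames (15 58)
72: miss, frames (15 58 72)
15: hit
72: hit
70: miss, frames (15 58 72 70)
72: hit
58: hit
26: miss, evict 72, frames (15 58 70 26)
15: hit
70: hit
26: hit
62: miss, evict 70, frames (15 58 26 62)
26: hit
40: miss, evict 26, frames (15 58 62 40)
62: hit
Page faults: 7.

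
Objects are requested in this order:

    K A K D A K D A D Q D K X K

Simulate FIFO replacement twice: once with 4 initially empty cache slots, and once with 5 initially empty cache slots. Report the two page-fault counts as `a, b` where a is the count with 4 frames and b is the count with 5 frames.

6, 5

4 frames: F F . F . . . . . F . . F F → 6 faults.
5 frames: F F . F . . . . . F . . F . → 5 faults.
5 < 6: adding a frame reduced faults, as is typical.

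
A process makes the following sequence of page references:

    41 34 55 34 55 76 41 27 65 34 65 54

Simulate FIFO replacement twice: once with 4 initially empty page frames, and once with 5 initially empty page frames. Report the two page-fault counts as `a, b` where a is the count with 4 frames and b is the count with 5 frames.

4 frames: F F F . . F . F F F . F → 8 faults.
5 frames: F F F . . F . F F . . F → 7 faults.
7 < 8: adding a frame reduced faults, as is typical.

8, 7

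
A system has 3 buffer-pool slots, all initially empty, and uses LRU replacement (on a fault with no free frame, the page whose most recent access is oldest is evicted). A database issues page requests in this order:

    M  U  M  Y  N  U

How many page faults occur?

5

M -> miss, frames (M)
U -> miss, frames (M U)
M -> hit
Y -> miss, frames (U M Y)
N -> miss, evict U, frames (M Y N)
U -> miss, evict M, frames (Y N U)
Page faults: 5.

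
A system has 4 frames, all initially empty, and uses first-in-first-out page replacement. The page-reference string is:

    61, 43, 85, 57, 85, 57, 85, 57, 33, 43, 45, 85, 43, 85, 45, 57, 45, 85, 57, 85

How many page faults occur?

61: miss, frames (61)
43: miss, frames (61 43)
85: miss, frames (61 43 85)
57: miss, frames (61 43 85 57)
85: hit
57: hit
85: hit
57: hit
33: miss, evict 61, frames (43 85 57 33)
43: hit
45: miss, evict 43, frames (85 57 33 45)
85: hit
43: miss, evict 85, frames (57 33 45 43)
85: miss, evict 57, frames (33 45 43 85)
45: hit
57: miss, evict 33, frames (45 43 85 57)
45: hit
85: hit
57: hit
85: hit
Page faults: 9.

9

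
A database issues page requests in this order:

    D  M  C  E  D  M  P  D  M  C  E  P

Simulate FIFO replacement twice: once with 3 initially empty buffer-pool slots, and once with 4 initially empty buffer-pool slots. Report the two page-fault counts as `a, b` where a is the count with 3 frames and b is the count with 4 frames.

3 frames: F F F F F F F . . F F . → 9 faults.
4 frames: F F F F . . F F F F F F → 10 faults.
10 > 9: adding a frame increased faults — Belady's anomaly.

9, 10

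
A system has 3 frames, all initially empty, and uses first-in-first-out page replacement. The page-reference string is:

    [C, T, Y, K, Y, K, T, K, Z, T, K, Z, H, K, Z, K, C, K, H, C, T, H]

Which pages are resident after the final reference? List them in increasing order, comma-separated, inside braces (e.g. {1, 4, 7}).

C -> fault, frames (C)
T -> fault, frames (C T)
Y -> fault, frames (C T Y)
K -> fault, evict C, frames (T Y K)
Y -> hit
K -> hit
T -> hit
K -> hit
Z -> fault, evict T, frames (Y K Z)
T -> fault, evict Y, frames (K Z T)
K -> hit
Z -> hit
H -> fault, evict K, frames (Z T H)
K -> fault, evict Z, frames (T H K)
Z -> fault, evict T, frames (H K Z)
K -> hit
C -> fault, evict H, frames (K Z C)
K -> hit
H -> fault, evict K, frames (Z C H)
C -> hit
T -> fault, evict Z, frames (C H T)
H -> hit

{C, H, T}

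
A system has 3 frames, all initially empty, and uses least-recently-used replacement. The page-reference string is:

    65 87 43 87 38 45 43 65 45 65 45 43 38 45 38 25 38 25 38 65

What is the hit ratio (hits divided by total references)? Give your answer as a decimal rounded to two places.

65: fault, frames (65)
87: fault, frames (65 87)
43: fault, frames (65 87 43)
87: hit
38: fault, evict 65, frames (43 87 38)
45: fault, evict 43, frames (87 38 45)
43: fault, evict 87, frames (38 45 43)
65: fault, evict 38, frames (45 43 65)
45: hit
65: hit
45: hit
43: hit
38: fault, evict 65, frames (45 43 38)
45: hit
38: hit
25: fault, evict 43, frames (45 38 25)
38: hit
25: hit
38: hit
65: fault, evict 45, frames (25 38 65)
Hits: 10 of 20 references → 10/20 = 0.5000.

0.50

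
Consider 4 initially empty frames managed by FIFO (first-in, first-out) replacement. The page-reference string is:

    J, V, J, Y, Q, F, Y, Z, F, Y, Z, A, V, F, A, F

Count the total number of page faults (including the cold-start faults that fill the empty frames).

8

J: fault, frames (J)
V: fault, frames (J V)
J: hit
Y: fault, frames (J V Y)
Q: fault, frames (J V Y Q)
F: fault, evict J, frames (V Y Q F)
Y: hit
Z: fault, evict V, frames (Y Q F Z)
F: hit
Y: hit
Z: hit
A: fault, evict Y, frames (Q F Z A)
V: fault, evict Q, frames (F Z A V)
F: hit
A: hit
F: hit
Page faults: 8.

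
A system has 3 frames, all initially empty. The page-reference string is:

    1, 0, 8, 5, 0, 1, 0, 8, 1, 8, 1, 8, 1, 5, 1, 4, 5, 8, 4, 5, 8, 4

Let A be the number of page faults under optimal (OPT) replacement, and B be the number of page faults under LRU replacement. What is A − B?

Under OPT: F F F F . . . F . . . . . . . F . . . . . . → 6 faults.
Under LRU: F F F F . F . F . . . . . F . F . F . . . . → 9 faults.
A − B = 6 − 9 = -3.

-3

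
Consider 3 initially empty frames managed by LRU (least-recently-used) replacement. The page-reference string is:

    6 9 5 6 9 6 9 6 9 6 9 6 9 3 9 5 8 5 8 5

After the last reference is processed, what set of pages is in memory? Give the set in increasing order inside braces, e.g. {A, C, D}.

6 → fault, frames [6]
9 → fault, frames [6, 9]
5 → fault, frames [6, 9, 5]
6 → hit
9 → hit
6 → hit
9 → hit
6 → hit
9 → hit
6 → hit
9 → hit
6 → hit
9 → hit
3 → fault, evict 5, frames [6, 9, 3]
9 → hit
5 → fault, evict 6, frames [3, 9, 5]
8 → fault, evict 3, frames [9, 5, 8]
5 → hit
8 → hit
5 → hit

{5, 8, 9}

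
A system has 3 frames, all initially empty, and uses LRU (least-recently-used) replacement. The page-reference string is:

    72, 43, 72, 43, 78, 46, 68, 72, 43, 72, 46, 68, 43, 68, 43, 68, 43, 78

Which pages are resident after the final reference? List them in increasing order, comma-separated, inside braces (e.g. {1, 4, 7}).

{43, 68, 78}

72 → miss, frames [72]
43 → miss, frames [72, 43]
72 → hit
43 → hit
78 → miss, frames [72, 43, 78]
46 → miss, evict 72, frames [43, 78, 46]
68 → miss, evict 43, frames [78, 46, 68]
72 → miss, evict 78, frames [46, 68, 72]
43 → miss, evict 46, frames [68, 72, 43]
72 → hit
46 → miss, evict 68, frames [43, 72, 46]
68 → miss, evict 43, frames [72, 46, 68]
43 → miss, evict 72, frames [46, 68, 43]
68 → hit
43 → hit
68 → hit
43 → hit
78 → miss, evict 46, frames [68, 43, 78]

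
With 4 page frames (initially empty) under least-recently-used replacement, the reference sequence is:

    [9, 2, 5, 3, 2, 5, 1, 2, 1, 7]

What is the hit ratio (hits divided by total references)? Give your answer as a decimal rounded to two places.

9: miss, frames {9}
2: miss, frames {9,2}
5: miss, frames {9,2,5}
3: miss, frames {9,2,5,3}
2: hit
5: hit
1: miss, evict 9, frames {3,2,5,1}
2: hit
1: hit
7: miss, evict 3, frames {5,2,1,7}
Hits: 4 of 10 references → 4/10 = 0.4000.

0.40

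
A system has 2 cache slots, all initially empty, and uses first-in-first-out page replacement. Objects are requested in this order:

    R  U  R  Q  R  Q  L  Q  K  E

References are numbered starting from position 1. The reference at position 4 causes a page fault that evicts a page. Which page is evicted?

pos 1: R → fault, frames {R}
pos 2: U → fault, frames {R,U}
pos 3: R → hit
pos 4: Q → fault, evict R, frames {U,Q}
At position 4, page R is evicted.

R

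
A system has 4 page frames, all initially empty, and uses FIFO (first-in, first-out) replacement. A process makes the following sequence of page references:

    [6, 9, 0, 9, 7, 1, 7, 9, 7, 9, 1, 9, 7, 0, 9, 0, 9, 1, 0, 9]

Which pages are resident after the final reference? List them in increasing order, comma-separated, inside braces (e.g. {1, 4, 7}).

6 → fault, frames [6]
9 → fault, frames [6, 9]
0 → fault, frames [6, 9, 0]
9 → hit
7 → fault, frames [6, 9, 0, 7]
1 → fault, evict 6, frames [9, 0, 7, 1]
7 → hit
9 → hit
7 → hit
9 → hit
1 → hit
9 → hit
7 → hit
0 → hit
9 → hit
0 → hit
9 → hit
1 → hit
0 → hit
9 → hit

{0, 1, 7, 9}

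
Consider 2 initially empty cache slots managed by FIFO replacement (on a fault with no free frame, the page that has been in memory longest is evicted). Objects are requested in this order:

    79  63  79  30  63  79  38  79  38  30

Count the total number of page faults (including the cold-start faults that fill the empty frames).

6

79 -> miss, frames (79)
63 -> miss, frames (79 63)
79 -> hit
30 -> miss, evict 79, frames (63 30)
63 -> hit
79 -> miss, evict 63, frames (30 79)
38 -> miss, evict 30, frames (79 38)
79 -> hit
38 -> hit
30 -> miss, evict 79, frames (38 30)
Page faults: 6.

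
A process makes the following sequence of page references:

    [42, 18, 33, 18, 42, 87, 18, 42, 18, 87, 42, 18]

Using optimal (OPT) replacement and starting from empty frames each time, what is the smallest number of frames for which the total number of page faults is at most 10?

2

f=1: 12 faults
f=2: 8 faults
f=3: 4 faults
f=4: 4 faults
Smallest f with faults ≤ 10 is 2.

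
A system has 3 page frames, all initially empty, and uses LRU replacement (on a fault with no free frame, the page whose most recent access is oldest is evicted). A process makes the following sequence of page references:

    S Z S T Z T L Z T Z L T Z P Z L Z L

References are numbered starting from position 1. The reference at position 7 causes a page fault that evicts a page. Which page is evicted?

pos 1: S → fault, frames [S]
pos 2: Z → fault, frames [S, Z]
pos 3: S → hit
pos 4: T → fault, frames [Z, S, T]
pos 5: Z → hit
pos 6: T → hit
pos 7: L → fault, evict S, frames [Z, T, L]
At position 7, page S is evicted.

S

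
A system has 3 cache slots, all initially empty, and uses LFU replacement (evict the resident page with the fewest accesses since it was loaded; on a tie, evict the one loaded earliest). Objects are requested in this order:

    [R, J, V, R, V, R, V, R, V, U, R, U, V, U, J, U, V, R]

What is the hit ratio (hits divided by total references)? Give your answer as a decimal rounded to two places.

R → fault, frames {R}
J → fault, frames {R,J}
V → fault, frames {R,J,V}
R → hit
V → hit
R → hit
V → hit
R → hit
V → hit
U → fault, evict J, frames {R,V,U}
R → hit
U → hit
V → hit
U → hit
J → fault, evict U, frames {R,V,J}
U → fault, evict J, frames {R,V,U}
V → hit
R → hit
Hits: 12 of 18 references → 12/18 = 0.6667.

0.67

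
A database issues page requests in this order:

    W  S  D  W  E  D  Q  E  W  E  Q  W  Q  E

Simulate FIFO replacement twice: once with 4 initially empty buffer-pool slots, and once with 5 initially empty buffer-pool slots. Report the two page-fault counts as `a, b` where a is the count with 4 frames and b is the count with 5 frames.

6, 5

4 frames: F F F . F . F . F . . . . . → 6 faults.
5 frames: F F F . F . F . . . . . . . → 5 faults.
5 < 6: adding a frame reduced faults, as is typical.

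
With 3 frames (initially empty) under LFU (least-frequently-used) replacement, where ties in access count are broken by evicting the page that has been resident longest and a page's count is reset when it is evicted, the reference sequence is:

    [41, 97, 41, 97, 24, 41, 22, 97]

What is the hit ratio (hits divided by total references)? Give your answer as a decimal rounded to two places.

41 → fault, frames [41]
97 → fault, frames [41, 97]
41 → hit
97 → hit
24 → fault, frames [41, 97, 24]
41 → hit
22 → fault, evict 24, frames [41, 97, 22]
97 → hit
Hits: 4 of 8 references → 4/8 = 0.5000.

0.50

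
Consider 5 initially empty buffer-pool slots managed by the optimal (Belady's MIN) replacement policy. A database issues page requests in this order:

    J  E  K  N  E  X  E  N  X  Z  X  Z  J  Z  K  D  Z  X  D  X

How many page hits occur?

13

J: miss, frames (J)
E: miss, frames (J E)
K: miss, frames (J E K)
N: miss, frames (J E K N)
E: hit
X: miss, frames (J E K N X)
E: hit
N: hit
X: hit
Z: miss, evict N, frames (J E K X Z)
X: hit
Z: hit
J: hit
Z: hit
K: hit
D: miss, evict K, frames (J E X Z D)
Z: hit
X: hit
D: hit
X: hit
Hits: 13.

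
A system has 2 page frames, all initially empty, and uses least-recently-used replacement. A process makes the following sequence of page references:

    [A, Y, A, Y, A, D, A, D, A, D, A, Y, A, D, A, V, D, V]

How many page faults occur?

7

A: miss, frames [A]
Y: miss, frames [A, Y]
A: hit
Y: hit
A: hit
D: miss, evict Y, frames [A, D]
A: hit
D: hit
A: hit
D: hit
A: hit
Y: miss, evict D, frames [A, Y]
A: hit
D: miss, evict Y, frames [A, D]
A: hit
V: miss, evict D, frames [A, V]
D: miss, evict A, frames [V, D]
V: hit
Page faults: 7.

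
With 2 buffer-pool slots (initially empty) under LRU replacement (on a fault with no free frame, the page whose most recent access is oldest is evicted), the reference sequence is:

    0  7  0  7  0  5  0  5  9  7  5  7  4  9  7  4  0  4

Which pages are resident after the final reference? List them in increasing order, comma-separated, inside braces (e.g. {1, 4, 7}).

{0, 4}

0: miss, frames [0]
7: miss, frames [0, 7]
0: hit
7: hit
0: hit
5: miss, evict 7, frames [0, 5]
0: hit
5: hit
9: miss, evict 0, frames [5, 9]
7: miss, evict 5, frames [9, 7]
5: miss, evict 9, frames [7, 5]
7: hit
4: miss, evict 5, frames [7, 4]
9: miss, evict 7, frames [4, 9]
7: miss, evict 4, frames [9, 7]
4: miss, evict 9, frames [7, 4]
0: miss, evict 7, frames [4, 0]
4: hit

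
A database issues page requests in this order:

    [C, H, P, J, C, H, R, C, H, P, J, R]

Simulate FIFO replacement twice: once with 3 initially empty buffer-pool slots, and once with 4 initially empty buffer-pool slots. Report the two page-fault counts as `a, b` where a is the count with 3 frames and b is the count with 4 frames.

3 frames: F F F F F F F . . F F . → 9 faults.
4 frames: F F F F . . F F F F F F → 10 faults.
10 > 9: adding a frame increased faults — Belady's anomaly.

9, 10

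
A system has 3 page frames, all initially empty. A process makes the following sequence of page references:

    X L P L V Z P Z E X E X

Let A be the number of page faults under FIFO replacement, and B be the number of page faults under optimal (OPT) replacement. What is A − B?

Under FIFO: F F F . F F . . F F . . → 7 faults.
Under OPT: F F F . F F . . F . . . → 6 faults.
A − B = 7 − 6 = 1.

1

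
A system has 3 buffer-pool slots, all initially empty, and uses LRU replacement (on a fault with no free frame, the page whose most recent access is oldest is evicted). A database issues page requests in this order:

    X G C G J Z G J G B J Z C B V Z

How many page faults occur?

X -> fault, frames {X}
G -> fault, frames {X,G}
C -> fault, frames {X,G,C}
G -> hit
J -> fault, evict X, frames {C,G,J}
Z -> fault, evict C, frames {G,J,Z}
G -> hit
J -> hit
G -> hit
B -> fault, evict Z, frames {J,G,B}
J -> hit
Z -> fault, evict G, frames {B,J,Z}
C -> fault, evict B, frames {J,Z,C}
B -> fault, evict J, frames {Z,C,B}
V -> fault, evict Z, frames {C,B,V}
Z -> fault, evict C, frames {B,V,Z}
Page faults: 11.

11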